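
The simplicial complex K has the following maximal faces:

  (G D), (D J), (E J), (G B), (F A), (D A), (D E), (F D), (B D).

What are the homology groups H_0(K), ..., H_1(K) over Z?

Order the vertices as A < B < D < E < F < G < J. Listing each simplex with vertices in this order, K has dimension 1 with simplices:

  0-simplices (7): A, B, D, E, F, G, J
  1-simplices (9): AD, AF, BD, BG, DE, DF, DG, DJ, EJ

giving chain groups C_0 ≅ Z^7, C_1 ≅ Z^9.

∂_1: C_1 → C_0 sends each edge [p,q] (with p < q) to q − p. For instance
  ∂DJ = J − D.
The resulting 7×9 matrix has rank 6, and its Smith normal form has invariant factors (1,1,1,1,1,1).

Reading off H_k = ker ∂_k / im ∂_{k+1}:

  H_0: rank C_0 − rank ∂_1 = 7 − 6 = 1, and the invariant factors of ∂_1 are all 1, so H_0 = Z.
  H_1: rank ker ∂_1 − rank ∂_2 = (9 − 6) − 0 = 3, and there is no ∂_2, so H_1 = Z^3.

H_0 ≅ Z,  H_1 ≅ Z^3.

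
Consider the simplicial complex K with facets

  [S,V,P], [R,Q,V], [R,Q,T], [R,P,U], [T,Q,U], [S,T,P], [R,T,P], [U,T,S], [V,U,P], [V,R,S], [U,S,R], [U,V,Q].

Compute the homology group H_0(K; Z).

K has 7 vertices, 18 edges, 12 triangles.
rank ∂_0 = 0, rank ∂_1 = 6 ⇒ b_0 = 7 − 0 − 6 = 1; all invariant factors of ∂_1 are 1 so no torsion. So H_0 ≅ Z.

H_0 = Z.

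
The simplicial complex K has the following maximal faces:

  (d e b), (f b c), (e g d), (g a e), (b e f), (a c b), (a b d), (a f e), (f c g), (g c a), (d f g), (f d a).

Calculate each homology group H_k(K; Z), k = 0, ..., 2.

Fix the vertex order a < b < c < d < e < f < g and write every simplex with vertices in increasing order. Then dim K = 2 and the simplices of K are:

  0-simplices (7): a, b, c, d, e, f, g
  1-simplices (18): ab, ac, ad, ae, af, ag, bc, bd, be, bf, cf, cg, de, df, dg, ef, eg, fg
  2-simplices (12): abc, abd, acg, adf, aef, aeg, bcf, bde, bef, cfg, deg, dfg

Hence C_0 ≅ Z^7, C_1 ≅ Z^18, C_2 ≅ Z^12.

∂_1: C_1 → C_0 sends each edge [p,q] (with p < q) to q − p. For instance
  ∂cf = f − c.
The resulting 7×18 matrix has rank 6, and its Smith normal form has invariant factors (1,1,1,1,1,1).

The boundary map ∂_2: C_2 → C_1 maps a triangle to the signed sum of its edges. For instance
  ∂aeg = eg − ag + ae,
  ∂abd = bd − ad + ab.
The 18×12 boundary matrix has rank 12 and Smith normal form diag(1,1,1,1,1,1,1,1,1,1,1,2).

From H_k ≅ ker(∂_k) / im(∂_{k+1}) we obtain:

  H_0: rank C_0 − rank ∂_1 = 7 − 6 = 1, and the invariant factors of ∂_1 are all 1, so H_0 = Z.
  H_1: rank ker ∂_1 − rank ∂_2 = (18 − 6) − 12 = 0, and ∂_2 has invariant factor 2 > 1, so H_1 = Z/2.
  H_2: rank ker ∂_2 − rank ∂_3 = (12 − 12) − 0 = 0, and there is no ∂_3, so H_2 = 0.

As a check, the Euler characteristic is 7 − 18 + 12 = 1, which agrees with 1 − 0 + 0 = 1.

H_0 ≅ Z,  H_1 ≅ Z/2,  H_2 = 0.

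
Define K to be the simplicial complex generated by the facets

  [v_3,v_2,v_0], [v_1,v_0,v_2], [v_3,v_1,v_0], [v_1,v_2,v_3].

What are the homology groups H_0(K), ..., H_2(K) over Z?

K has 4 vertices, 6 edges, 4 triangles.
rank ∂_0 = 0, rank ∂_1 = 3 ⇒ b_0 = 4 − 0 − 3 = 1; all invariant factors of ∂_1 are 1 so no torsion. So H_0 = Z.
rank ∂_1 = 3, rank ∂_2 = 3 ⇒ b_1 = 6 − 3 − 3 = 0; all invariant factors of ∂_2 are 1 so no torsion. So H_1 = 0.
rank ∂_2 = 3, rank ∂_3 = 0 ⇒ b_2 = 4 − 3 − 0 = 1. So H_2 = Z.

H_0 = Z,  H_1 = 0,  H_2 = Z.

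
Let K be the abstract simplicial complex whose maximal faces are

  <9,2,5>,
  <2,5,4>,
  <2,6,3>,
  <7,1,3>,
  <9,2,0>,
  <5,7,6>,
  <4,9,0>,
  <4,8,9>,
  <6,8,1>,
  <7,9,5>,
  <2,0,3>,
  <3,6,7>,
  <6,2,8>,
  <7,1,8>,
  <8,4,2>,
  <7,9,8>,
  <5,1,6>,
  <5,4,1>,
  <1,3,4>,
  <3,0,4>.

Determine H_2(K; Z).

Take the total order 0 < 1 < 2 < 3 < 4 < 5 < 6 < 7 < 8 < 9 on the vertex set. Then K (dimension 2) consists of the simplices:

  0-simplices (10): [0], [1], [2], [3], [4], [5], [6], [7], [8], [9]
  1-simplices (30): (30 of them)
  2-simplices (20): (20 of them)

Hence C_0 ≅ Z^10, C_1 ≅ Z^30, C_2 ≅ Z^20.

The boundary map ∂_1: C_1 → C_0 maps an edge to its endpoints' difference, ∂[p,q] = q − p. For instance
  ∂[6,8] = [8] − [6].
The 10×30 boundary matrix has rank 9 and Smith normal form diag(1,1,1,1,1,1,1,1,1).

Boundary ∂_2: C_2 → C_1 sends each 2-simplex [p,q,r] to [q,r] − [p,r] + [p,q]. For instance
  ∂[0,4,9] = [4,9] − [0,9] + [0,4],
  ∂[2,3,6] = [3,6] − [2,6] + [2,3].
As a 30×20 matrix over Z this has rank 20, with invariant factors (1,1,1,1,1,1,1,1,1,1,1,1,1,1,1,1,1,1,1,2).

Reading off H_k = ker ∂_k / im ∂_{k+1}:

  H_2: rank ker ∂_2 − rank ∂_3 = (20 − 20) − 0 = 0, and there is no ∂_3, so H_2 = 0.

(K is a triangulation of the Klein bottle.)

H_2 ≅ 0.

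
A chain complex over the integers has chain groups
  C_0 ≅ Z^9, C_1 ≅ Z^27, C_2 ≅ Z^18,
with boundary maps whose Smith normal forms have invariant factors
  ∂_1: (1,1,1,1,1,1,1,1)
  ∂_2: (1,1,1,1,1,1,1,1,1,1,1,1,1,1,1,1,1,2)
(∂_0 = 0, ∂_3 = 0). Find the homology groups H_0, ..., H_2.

H_0 = Z,  H_1 = Z ⊕ Z/2,  H_2 = 0.

H_0: b_0 = 9 − 0 − 8 = 1; torsion from ∂_1 factors > 1: none. So H_0 = Z.
H_1: b_1 = 27 − 8 − 18 = 1; torsion from ∂_2 factors > 1: [2]. So H_1 = Z ⊕ Z/2.
H_2: b_2 = 18 − 18 − 0 = 0; torsion from ∂_3 factors > 1: none. So H_2 = 0.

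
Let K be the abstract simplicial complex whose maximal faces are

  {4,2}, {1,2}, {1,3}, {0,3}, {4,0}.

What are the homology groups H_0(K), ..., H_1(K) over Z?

H_0 = Z,  H_1 = Z.

Order the vertices as 0 < 1 < 2 < 3 < 4. Listing each simplex with vertices in this order, K has dimension 1 with simplices:

  0-simplices (5): [0], [1], [2], [3], [4]
  1-simplices (5): [0,3], [0,4], [1,2], [1,3], [2,4]

so the chain groups are C_0 ≅ Z^5, C_1 ≅ Z^5.

Boundary ∂_1: C_1 → C_0 sends each edge [p,q] (with p < q) to q − p.
This gives a 5×5 integer matrix of rank 4; reducing to Smith normal form yields diagonal entries (1,1,1,1).

Computing H_k = (kernel of ∂_k) / (image of ∂_{k+1}):

  H_0: rank C_0 − rank ∂_1 = 5 − 4 = 1, and the invariant factors of ∂_1 are all 1, so H_0 = Z.
  H_1: rank ker ∂_1 − rank ∂_2 = (5 − 4) − 0 = 1, and there is no ∂_2, so H_1 = Z.

(K is a triangulation of the circle S^1.)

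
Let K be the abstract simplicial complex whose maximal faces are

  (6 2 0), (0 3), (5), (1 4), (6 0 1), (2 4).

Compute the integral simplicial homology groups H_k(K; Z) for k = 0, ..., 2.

Fix the vertex order 0 < 1 < 2 < 3 < 4 < 5 < 6 and write every simplex with vertices in increasing order. Then dim K = 2 and the simplices of K are:

  0-simplices (7): [0], [1], [2], [3], [4], [5], [6]
  1-simplices (8): [0,1], [0,2], [0,3], [0,6], [1,4], [1,6], [2,4], [2,6]
  2-simplices (2): [0,1,6], [0,2,6]

so the chain groups are C_0 ≅ Z^7, C_1 ≅ Z^8, C_2 ≅ Z^2.

Boundary ∂_1: C_1 → C_0 sends each edge [p,q] (with p < q) to q − p.
This gives a 7×8 integer matrix of rank 5; reducing to Smith normal form yields diagonal entries (1,1,1,1,1).

The boundary map ∂_2: C_2 → C_1 sends each 2-simplex [p,q,r] to [q,r] − [p,r] + [p,q]. For instance
  ∂[0,2,6] = [2,6] − [0,6] + [0,2],
  ∂[0,1,6] = [1,6] − [0,6] + [0,1].
The resulting 8×2 matrix has rank 2, and its Smith normal form has invariant factors (1,1).

Reading off H_k = ker ∂_k / im ∂_{k+1}:

  H_0: rank C_0 − rank ∂_1 = 7 − 5 = 2, and the invariant factors of ∂_1 are all 1, so H_0 ≅ Z^2.
  H_1: rank ker ∂_1 − rank ∂_2 = (8 − 5) − 2 = 1, and the invariant factors of ∂_2 are all 1, so H_1 ≅ Z.
  H_2: rank ker ∂_2 − rank ∂_3 = (2 − 2) − 0 = 0, and there is no ∂_3, so H_2 ≅ 0.

H_0 = Z^2,  H_1 = Z,  H_2 = 0.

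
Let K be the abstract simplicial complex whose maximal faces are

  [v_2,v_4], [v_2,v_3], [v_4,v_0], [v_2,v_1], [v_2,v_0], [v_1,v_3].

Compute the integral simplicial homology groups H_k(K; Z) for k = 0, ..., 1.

Fix the vertex order v_0 < v_1 < v_2 < v_3 < v_4 and write every simplex with vertices in increasing order. Then dim K = 1 and the simplices of K are:

  0-simplices (5): [v_0], [v_1], [v_2], [v_3], [v_4]
  1-simplices (6): [v_0,v_2], [v_0,v_4], [v_1,v_2], [v_1,v_3], [v_2,v_3], [v_2,v_4]

giving chain groups C_0 ≅ Z^5, C_1 ≅ Z^6.

∂_1: C_1 → C_0 maps an edge to its endpoints' difference, ∂[p,q] = q − p. For instance
  ∂[v_2,v_4] = [v_4] − [v_2].
As a 5×6 matrix over Z this has rank 4, with invariant factors (1,1,1,1).

Reading off H_k = ker ∂_k / im ∂_{k+1}:

  H_0: rank C_0 − rank ∂_1 = 5 − 4 = 1, and the invariant factors of ∂_1 are all 1, so H_0 ≅ Z.
  H_1: rank ker ∂_1 − rank ∂_2 = (6 − 4) − 0 = 2, and there is no ∂_2, so H_1 ≅ Z^2.

As a check, the Euler characteristic is 5 − 6 = -1, which agrees with 1 − 2 = -1.

H_0 = Z,  H_1 = Z^2.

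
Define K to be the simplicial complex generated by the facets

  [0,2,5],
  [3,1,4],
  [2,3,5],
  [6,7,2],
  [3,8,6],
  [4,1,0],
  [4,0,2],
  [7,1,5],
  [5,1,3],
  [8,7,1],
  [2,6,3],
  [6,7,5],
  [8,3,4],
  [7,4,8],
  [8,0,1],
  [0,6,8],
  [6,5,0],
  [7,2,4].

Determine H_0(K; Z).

H_0 ≅ Z.

K has 9 vertices, 27 edges, 18 triangles.
rank ∂_0 = 0, rank ∂_1 = 8 ⇒ b_0 = 9 − 0 − 8 = 1; all invariant factors of ∂_1 are 1 so no torsion. So H_0 = Z.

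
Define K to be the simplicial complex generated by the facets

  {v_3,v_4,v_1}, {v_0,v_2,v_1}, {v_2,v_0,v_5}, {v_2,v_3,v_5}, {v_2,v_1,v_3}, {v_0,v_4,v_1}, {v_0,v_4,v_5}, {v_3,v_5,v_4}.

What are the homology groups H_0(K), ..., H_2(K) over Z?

We work with the vertex ordering v_0 < v_1 < v_2 < v_3 < v_4 < v_5. The simplices of K, each written with vertices in increasing order, are:

  0-simplices (6): [v_0], [v_1], [v_2], [v_3], [v_4], [v_5]
  1-simplices (12): [v_0,v_1], [v_0,v_2], [v_0,v_4], [v_0,v_5], [v_1,v_2], [v_1,v_3], [v_1,v_4], [v_2,v_3], [v_2,v_5], [v_3,v_4], [v_3,v_5], [v_4,v_5]
  2-simplices (8): [v_0,v_1,v_2], [v_0,v_1,v_4], [v_0,v_2,v_5], [v_0,v_4,v_5], [v_1,v_2,v_3], [v_1,v_3,v_4], [v_2,v_3,v_5], [v_3,v_4,v_5]

Hence C_0 ≅ Z^6, C_1 ≅ Z^12, C_2 ≅ Z^8.

Boundary ∂_1: C_1 → C_0 maps an edge to its endpoints' difference, ∂[p,q] = q − p. For instance
  ∂[v_1,v_2] = [v_2] − [v_1].
The resulting 6×12 matrix has rank 5, and its Smith normal form has invariant factors (1,1,1,1,1).

Boundary ∂_2: C_2 → C_1 acts by ∂[p,q,r] = [q,r] − [p,r] + [p,q]. For instance
  ∂[v_0,v_1,v_2] = [v_1,v_2] − [v_0,v_2] + [v_0,v_1],
  ∂[v_1,v_3,v_4] = [v_3,v_4] − [v_1,v_4] + [v_1,v_3].
The resulting 12×8 matrix has rank 7, and its Smith normal form has invariant factors (1,1,1,1,1,1,1).

Now H_k = ker ∂_k / im ∂_{k+1}, so:

  H_0: rank C_0 − rank ∂_1 = 6 − 5 = 1, and the invariant factors of ∂_1 are all 1, so H_0 = Z.
  H_1: rank ker ∂_1 − rank ∂_2 = (12 − 5) − 7 = 0, and the invariant factors of ∂_2 are all 1, so H_1 = 0.
  H_2: rank ker ∂_2 − rank ∂_3 = (8 − 7) − 0 = 1, and there is no ∂_3, so H_2 = Z.

H_0 ≅ Z,  H_1 = 0,  H_2 ≅ Z.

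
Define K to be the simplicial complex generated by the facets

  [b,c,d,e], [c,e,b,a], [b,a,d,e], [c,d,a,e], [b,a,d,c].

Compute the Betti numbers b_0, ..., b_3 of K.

b_0 = 1, b_1 = 0, b_2 = 0, b_3 = 1.

Take the total order a < b < c < d < e on the vertex set. Then K (dimension 3) consists of the simplices:

  0-simplices (5): a, b, c, d, e
  1-simplices (10): ab, ac, ad, ae, bc, bd, be, cd, ce, de
  2-simplices (10): abc, abd, abe, acd, ace, ade, bcd, bce, bde, cde
  3-simplices (5): abcd, abce, abde, acde, bcde

Hence C_0 ≅ Z^5, C_1 ≅ Z^10, C_2 ≅ Z^10, C_3 ≅ Z^5.

Boundary ∂_1: C_1 → C_0 is given by ∂[p,q] = [q] − [p].
The resulting 5×10 matrix has rank 4, and its Smith normal form has invariant factors (1,1,1,1).

The boundary map ∂_2: C_2 → C_1 maps a triangle to the signed sum of its edges. For instance
  ∂ade = de − ae + ad,
  ∂ace = ce − ae + ac.
The resulting 10×10 matrix has rank 6, and its Smith normal form has invariant factors (1,1,1,1,1,1).

∂_3: C_3 → C_2 sends each 3-simplex σ to the alternating sum Σ_i (−1)^i (σ with its i-th vertex removed). For instance
  ∂abce = bce − ace + abe − abc,
  ∂bcde = cde − bde + bce − bcd.
As a 10×5 matrix over Z this has rank 4, with invariant factors (1,1,1,1).

Computing H_k = (kernel of ∂_k) / (image of ∂_{k+1}):

  H_0: rank C_0 − rank ∂_1 = 5 − 4 = 1, and the invariant factors of ∂_1 are all 1, so H_0 ≅ Z.
  H_1: rank ker ∂_1 − rank ∂_2 = (10 − 4) − 6 = 0, and the invariant factors of ∂_2 are all 1, so H_1 ≅ 0.
  H_2: rank ker ∂_2 − rank ∂_3 = (10 − 6) − 4 = 0, and the invariant factors of ∂_3 are all 1, so H_2 ≅ 0.
  H_3: rank ker ∂_3 − rank ∂_4 = (5 − 4) − 0 = 1, and there is no ∂_4, so H_3 ≅ Z.

(K is a triangulation of the 3-sphere S^3.)

Hence the Betti numbers are b_0 = 1, b_1 = 0, b_2 = 0, b_3 = 1.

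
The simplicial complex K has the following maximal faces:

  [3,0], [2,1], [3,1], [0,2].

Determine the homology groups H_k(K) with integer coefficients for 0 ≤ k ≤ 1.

H_0 ≅ Z,  H_1 ≅ Z.

Take the total order 0 < 1 < 2 < 3 on the vertex set. Then K (dimension 1) consists of the simplices:

  0-simplices (4): [0], [1], [2], [3]
  1-simplices (4): [0,2], [0,3], [1,2], [1,3]

Hence C_0 ≅ Z^4, C_1 ≅ Z^4.

Boundary ∂_1: C_1 → C_0 maps an edge to its endpoints' difference, ∂[p,q] = q − p.
The 4×4 boundary matrix has rank 3 and Smith normal form diag(1,1,1).

Now H_k = ker ∂_k / im ∂_{k+1}, so:

  H_0: rank C_0 − rank ∂_1 = 4 − 3 = 1, and the invariant factors of ∂_1 are all 1, so H_0 ≅ Z.
  H_1: rank ker ∂_1 − rank ∂_2 = (4 − 3) − 0 = 1, and there is no ∂_2, so H_1 ≅ Z.

(K is a triangulation of the circle S^1.)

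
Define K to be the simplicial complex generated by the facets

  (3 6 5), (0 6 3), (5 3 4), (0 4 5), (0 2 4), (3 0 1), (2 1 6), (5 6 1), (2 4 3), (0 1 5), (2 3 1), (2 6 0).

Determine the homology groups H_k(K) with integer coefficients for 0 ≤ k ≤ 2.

Fix the vertex order 0 < 1 < 2 < 3 < 4 < 5 < 6 and write every simplex with vertices in increasing order. Then dim K = 2 and the simplices of K are:

  0-simplices (7): [0], [1], [2], [3], [4], [5], [6]
  1-simplices (18): [0,1], [0,2], [0,3], [0,4], [0,5], [0,6], [1,2], [1,3], [1,5], [1,6], [2,3], [2,4], [2,6], [3,4], [3,5], [3,6], [4,5], [5,6]
  2-simplices (12): [0,1,3], [0,1,5], [0,2,4], [0,2,6], [0,3,6], [0,4,5], [1,2,3], [1,2,6], [1,5,6], [2,3,4], [3,4,5], [3,5,6]

giving chain groups C_0 ≅ Z^7, C_1 ≅ Z^18, C_2 ≅ Z^12.

The boundary map ∂_1: C_1 → C_0 sends each edge [p,q] (with p < q) to q − p.
The resulting 7×18 matrix has rank 6, and its Smith normal form has invariant factors (1,1,1,1,1,1).

Boundary ∂_2: C_2 → C_1 maps a triangle to the signed sum of its edges. For instance
  ∂[2,3,4] = [3,4] − [2,4] + [2,3],
  ∂[0,1,5] = [1,5] − [0,5] + [0,1].
As a 18×12 matrix over Z this has rank 12, with invariant factors (1,1,1,1,1,1,1,1,1,1,1,2).

Now H_k = ker ∂_k / im ∂_{k+1}, so:

  H_0: rank C_0 − rank ∂_1 = 7 − 6 = 1, and the invariant factors of ∂_1 are all 1, so H_0 ≅ Z.
  H_1: rank ker ∂_1 − rank ∂_2 = (18 − 6) − 12 = 0, and ∂_2 has invariant factor 2 > 1, so H_1 ≅ Z/2.
  H_2: rank ker ∂_2 − rank ∂_3 = (12 − 12) − 0 = 0, and there is no ∂_3, so H_2 ≅ 0.

H_0 = Z,  H_1 = Z/2,  H_2 = 0.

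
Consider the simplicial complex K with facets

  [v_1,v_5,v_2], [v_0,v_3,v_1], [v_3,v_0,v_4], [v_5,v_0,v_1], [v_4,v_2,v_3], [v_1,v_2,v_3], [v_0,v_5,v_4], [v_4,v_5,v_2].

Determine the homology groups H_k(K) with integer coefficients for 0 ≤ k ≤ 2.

We work with the vertex ordering v_0 < v_1 < v_2 < v_3 < v_4 < v_5. The simplices of K, each written with vertices in increasing order, are:

  0-simplices (6): [v_0], [v_1], [v_2], [v_3], [v_4], [v_5]
  1-simplices (12): [v_0,v_1], [v_0,v_3], [v_0,v_4], [v_0,v_5], [v_1,v_2], [v_1,v_3], [v_1,v_5], [v_2,v_3], [v_2,v_4], [v_2,v_5], [v_3,v_4], [v_4,v_5]
  2-simplices (8): [v_0,v_1,v_3], [v_0,v_1,v_5], [v_0,v_3,v_4], [v_0,v_4,v_5], [v_1,v_2,v_3], [v_1,v_2,v_5], [v_2,v_3,v_4], [v_2,v_4,v_5]

Hence C_0 ≅ Z^6, C_1 ≅ Z^12, C_2 ≅ Z^8.

Boundary ∂_1: C_1 → C_0 is given by ∂[p,q] = [q] − [p]. For instance
  ∂[v_2,v_3] = [v_3] − [v_2].
This gives a 6×12 integer matrix of rank 5; reducing to Smith normal form yields diagonal entries (1,1,1,1,1).

∂_2: C_2 → C_1 sends each 2-simplex [p,q,r] to [q,r] − [p,r] + [p,q]. For instance
  ∂[v_0,v_3,v_4] = [v_3,v_4] − [v_0,v_4] + [v_0,v_3],
  ∂[v_2,v_4,v_5] = [v_4,v_5] − [v_2,v_5] + [v_2,v_4].
This gives a 12×8 integer matrix of rank 7; reducing to Smith normal form yields diagonal entries (1,1,1,1,1,1,1).

Now H_k = ker ∂_k / im ∂_{k+1}, so:

  H_0: rank C_0 − rank ∂_1 = 6 − 5 = 1, and the invariant factors of ∂_1 are all 1, so H_0 = Z.
  H_1: rank ker ∂_1 − rank ∂_2 = (12 − 5) − 7 = 0, and the invariant factors of ∂_2 are all 1, so H_1 = 0.
  H_2: rank ker ∂_2 − rank ∂_3 = (8 − 7) − 0 = 1, and there is no ∂_3, so H_2 = Z.

As a check, the Euler characteristic is 6 − 12 + 8 = 2, which agrees with 1 − 0 + 1 = 2.

H_0 = Z,  H_1 = 0,  H_2 = Z.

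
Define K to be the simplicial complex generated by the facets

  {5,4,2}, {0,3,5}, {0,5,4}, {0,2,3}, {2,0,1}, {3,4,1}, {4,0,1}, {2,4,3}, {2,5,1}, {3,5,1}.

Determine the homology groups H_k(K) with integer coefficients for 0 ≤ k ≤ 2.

We work with the vertex ordering 0 < 1 < 2 < 3 < 4 < 5. The simplices of K, each written with vertices in increasing order, are:

  0-simplices (6): [0], [1], [2], [3], [4], [5]
  1-simplices (15): [0,1], [0,2], [0,3], [0,4], [0,5], [1,2], [1,3], [1,4], [1,5], [2,3], [2,4], [2,5], [3,4], [3,5], [4,5]
  2-simplices (10): [0,1,2], [0,1,4], [0,2,3], [0,3,5], [0,4,5], [1,2,5], [1,3,4], [1,3,5], [2,3,4], [2,4,5]

giving chain groups C_0 ≅ Z^6, C_1 ≅ Z^15, C_2 ≅ Z^10.

Boundary ∂_1: C_1 → C_0 maps an edge to its endpoints' difference, ∂[p,q] = q − p. For instance
  ∂[0,5] = [5] − [0].
As a 6×15 matrix over Z this has rank 5, with invariant factors (1,1,1,1,1).

The boundary map ∂_2: C_2 → C_1 maps a triangle to the signed sum of its edges. For instance
  ∂[0,4,5] = [4,5] − [0,5] + [0,4],
  ∂[0,2,3] = [2,3] − [0,3] + [0,2].
As a 15×10 matrix over Z this has rank 10, with invariant factors (1,1,1,1,1,1,1,1,1,2).

From H_k ≅ ker(∂_k) / im(∂_{k+1}) we obtain:

  H_0: rank C_0 − rank ∂_1 = 6 − 5 = 1, and the invariant factors of ∂_1 are all 1, so H_0 ≅ Z.
  H_1: rank ker ∂_1 − rank ∂_2 = (15 − 5) − 10 = 0, and ∂_2 has invariant factor 2 > 1, so H_1 ≅ Z_2.
  H_2: rank ker ∂_2 − rank ∂_3 = (10 − 10) − 0 = 0, and there is no ∂_3, so H_2 ≅ 0.

(K is a triangulation of the real projective plane RP^2.)

H_0 = Z,  H_1 = Z_2,  H_2 = 0.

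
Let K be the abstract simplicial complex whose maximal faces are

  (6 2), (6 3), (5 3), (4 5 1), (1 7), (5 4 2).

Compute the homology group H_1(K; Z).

We work with the vertex ordering 1 < 2 < 3 < 4 < 5 < 6 < 7. The simplices of K, each written with vertices in increasing order, are:

  0-simplices (7): [1], [2], [3], [4], [5], [6], [7]
  1-simplices (9): [1,4], [1,5], [1,7], [2,4], [2,5], [2,6], [3,5], [3,6], [4,5]
  2-simplices (2): [1,4,5], [2,4,5]

giving chain groups C_0 ≅ Z^7, C_1 ≅ Z^9, C_2 ≅ Z^2.

Boundary ∂_1: C_1 → C_0 maps an edge to its endpoints' difference, ∂[p,q] = q − p.
The resulting 7×9 matrix has rank 6, and its Smith normal form has invariant factors (1,1,1,1,1,1).

∂_2: C_2 → C_1 sends each 2-simplex [p,q,r] to [q,r] − [p,r] + [p,q]. For instance
  ∂[2,4,5] = [4,5] − [2,5] + [2,4],
  ∂[1,4,5] = [4,5] − [1,5] + [1,4].
The 9×2 boundary matrix has rank 2 and Smith normal form diag(1,1).

Now H_k = ker ∂_k / im ∂_{k+1}, so:

  H_1: rank ker ∂_1 − rank ∂_2 = (9 − 6) − 2 = 1, and the invariant factors of ∂_2 are all 1, so H_1 = Z.

H_1 ≅ Z.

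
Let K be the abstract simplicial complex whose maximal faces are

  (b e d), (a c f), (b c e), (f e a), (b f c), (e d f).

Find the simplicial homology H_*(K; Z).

H_0 = Z,  H_1 = Z,  H_2 = 0.

Take the total order a < b < c < d < e < f on the vertex set. Then K (dimension 2) consists of the simplices:

  0-simplices (6): a, b, c, d, e, f
  1-simplices (12): ac, ae, af, bc, bd, be, bf, ce, cf, de, df, ef
  2-simplices (6): acf, aef, bce, bcf, bde, def

Hence C_0 ≅ Z^6, C_1 ≅ Z^12, C_2 ≅ Z^6.

The boundary map ∂_1: C_1 → C_0 maps an edge to its endpoints' difference, ∂[p,q] = q − p.
This gives a 6×12 integer matrix of rank 5; reducing to Smith normal form yields diagonal entries (1,1,1,1,1).

Boundary ∂_2: C_2 → C_1 maps a triangle to the signed sum of its edges. For instance
  ∂bde = de − be + bd,
  ∂acf = cf − af + ac.
The 12×6 boundary matrix has rank 6 and Smith normal form diag(1,1,1,1,1,1).

Computing H_k = (kernel of ∂_k) / (image of ∂_{k+1}):

  H_0: rank C_0 − rank ∂_1 = 6 − 5 = 1, and the invariant factors of ∂_1 are all 1, so H_0 = Z.
  H_1: rank ker ∂_1 − rank ∂_2 = (12 − 5) − 6 = 1, and the invariant factors of ∂_2 are all 1, so H_1 = Z.
  H_2: rank ker ∂_2 − rank ∂_3 = (6 − 6) − 0 = 0, and there is no ∂_3, so H_2 = 0.

(K is a triangulation of the cylinder S^1 x I.)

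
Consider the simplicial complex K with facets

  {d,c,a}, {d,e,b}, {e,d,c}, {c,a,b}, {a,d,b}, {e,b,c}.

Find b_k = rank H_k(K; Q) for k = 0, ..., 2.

b_0 = 1, b_1 = 0, b_2 = 1.

We work with the vertex ordering a < b < c < d < e. The simplices of K, each written with vertices in increasing order, are:

  0-simplices (5): a, b, c, d, e
  1-simplices (9): ab, ac, ad, bc, bd, be, cd, ce, de
  2-simplices (6): abc, abd, acd, bce, bde, cde

Hence C_0 ≅ Z^5, C_1 ≅ Z^9, C_2 ≅ Z^6.

Boundary ∂_1: C_1 → C_0 maps an edge to its endpoints' difference, ∂[p,q] = q − p. For instance
  ∂ab = b − a.
The 5×9 boundary matrix has rank 4 and Smith normal form diag(1,1,1,1).

∂_2: C_2 → C_1 sends each 2-simplex [p,q,r] to [q,r] − [p,r] + [p,q]. For instance
  ∂bde = de − be + bd,
  ∂abd = bd − ad + ab.
The resulting 9×6 matrix has rank 5, and its Smith normal form has invariant factors (1,1,1,1,1).

From H_k ≅ ker(∂_k) / im(∂_{k+1}) we obtain:

  H_0: rank C_0 − rank ∂_1 = 5 − 4 = 1, and the invariant factors of ∂_1 are all 1, so H_0 = Z.
  H_1: rank ker ∂_1 − rank ∂_2 = (9 − 4) − 5 = 0, and the invariant factors of ∂_2 are all 1, so H_1 = 0.
  H_2: rank ker ∂_2 − rank ∂_3 = (6 − 5) − 0 = 1, and there is no ∂_3, so H_2 = Z.

As a check, the Euler characteristic is 5 − 9 + 6 = 2, which agrees with 1 − 0 + 1 = 2.

Hence the Betti numbers are b_0 = 1, b_1 = 0, b_2 = 1.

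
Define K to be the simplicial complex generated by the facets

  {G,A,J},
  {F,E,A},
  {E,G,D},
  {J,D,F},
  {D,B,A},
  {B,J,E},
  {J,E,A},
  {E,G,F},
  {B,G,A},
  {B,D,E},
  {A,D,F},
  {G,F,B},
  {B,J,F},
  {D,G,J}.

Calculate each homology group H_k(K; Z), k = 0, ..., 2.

H_0 ≅ Z,  H_1 ≅ Z^2,  H_2 ≅ Z.

Take the total order A < B < D < E < F < G < J on the vertex set. Then K (dimension 2) consists of the simplices:

  0-simplices (7): A, B, D, E, F, G, J
  1-simplices (21): AB, AD, AE, AF, AG, AJ, BD, BE, BF, BG, BJ, DE, DF, DG, DJ, EF, EG, EJ, FG, FJ, GJ
  2-simplices (14): ABD, ABG, ADF, AEF, AEJ, AGJ, BDE, BEJ, BFG, BFJ, DEG, DFJ, DGJ, EFG

giving chain groups C_0 ≅ Z^7, C_1 ≅ Z^21, C_2 ≅ Z^14.

∂_1: C_1 → C_0 is given by ∂[p,q] = [q] − [p].
This gives a 7×21 integer matrix of rank 6; reducing to Smith normal form yields diagonal entries (1,1,1,1,1,1).

∂_2: C_2 → C_1 acts by ∂[p,q,r] = [q,r] − [p,r] + [p,q]. For instance
  ∂BDE = DE − BE + BD,
  ∂AEJ = EJ − AJ + AE.
As a 21×14 matrix over Z this has rank 13, with invariant factors (1,1,1,1,1,1,1,1,1,1,1,1,1).

Computing H_k = (kernel of ∂_k) / (image of ∂_{k+1}):

  H_0: rank C_0 − rank ∂_1 = 7 − 6 = 1, and the invariant factors of ∂_1 are all 1, so H_0 = Z.
  H_1: rank ker ∂_1 − rank ∂_2 = (21 − 6) − 13 = 2, and the invariant factors of ∂_2 are all 1, so H_1 = Z^2.
  H_2: rank ker ∂_2 − rank ∂_3 = (14 − 13) − 0 = 1, and there is no ∂_3, so H_2 = Z.

(K is a triangulation of the torus T^2.)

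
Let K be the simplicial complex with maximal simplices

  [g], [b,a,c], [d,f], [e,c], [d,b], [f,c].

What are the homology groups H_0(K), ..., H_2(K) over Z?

Fix the vertex order a < b < c < d < e < f < g and write every simplex with vertices in increasing order. Then dim K = 2 and the simplices of K are:

  0-simplices (7): a, b, c, d, e, f, g
  1-simplices (7): ab, ac, bc, bd, ce, cf, df
  2-simplices (1): abc

giving chain groups C_0 ≅ Z^7, C_1 ≅ Z^7, C_2 ≅ Z^1.

The boundary map ∂_1: C_1 → C_0 sends each edge [p,q] (with p < q) to q − p. For instance
  ∂bd = d − b.
This gives a 7×7 integer matrix of rank 5; reducing to Smith normal form yields diagonal entries (1,1,1,1,1).

∂_2: C_2 → C_1 acts by ∂[p,q,r] = [q,r] − [p,r] + [p,q]. For instance
  ∂abc = bc − ac + ab.
The 7×1 boundary matrix has rank 1 and Smith normal form diag(1).

From H_k ≅ ker(∂_k) / im(∂_{k+1}) we obtain:

  H_0: rank C_0 − rank ∂_1 = 7 − 5 = 2, and the invariant factors of ∂_1 are all 1, so H_0 ≅ Z^2.
  H_1: rank ker ∂_1 − rank ∂_2 = (7 − 5) − 1 = 1, and the invariant factors of ∂_2 are all 1, so H_1 ≅ Z.
  H_2: rank ker ∂_2 − rank ∂_3 = (1 − 1) − 0 = 0, and there is no ∂_3, so H_2 ≅ 0.

H_0 = Z^2,  H_1 = Z,  H_2 = 0.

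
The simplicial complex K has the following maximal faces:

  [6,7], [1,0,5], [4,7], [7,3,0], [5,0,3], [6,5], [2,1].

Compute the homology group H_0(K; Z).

We work with the vertex ordering 0 < 1 < 2 < 3 < 4 < 5 < 6 < 7. The simplices of K, each written with vertices in increasing order, are:

  0-simplices (8): [0], [1], [2], [3], [4], [5], [6], [7]
  1-simplices (11): [0,1], [0,3], [0,5], [0,7], [1,2], [1,5], [3,5], [3,7], [4,7], [5,6], [6,7]
  2-simplices (3): [0,1,5], [0,3,5], [0,3,7]

Hence C_0 ≅ Z^8, C_1 ≅ Z^11, C_2 ≅ Z^3.

Boundary ∂_1: C_1 → C_0 sends each edge [p,q] (with p < q) to q − p. For instance
  ∂[0,3] = [3] − [0].
As a 8×11 matrix over Z this has rank 7, with invariant factors (1,1,1,1,1,1,1).

∂_2: C_2 → C_1 maps a triangle to the signed sum of its edges. For instance
  ∂[0,3,5] = [3,5] − [0,5] + [0,3],
  ∂[0,3,7] = [3,7] − [0,7] + [0,3].
This gives a 11×3 integer matrix of rank 3; reducing to Smith normal form yields diagonal entries (1,1,1).

Now H_k = ker ∂_k / im ∂_{k+1}, so:

  H_0: rank C_0 − rank ∂_1 = 8 − 7 = 1, and the invariant factors of ∂_1 are all 1, so H_0 ≅ Z.

H_0 = Z.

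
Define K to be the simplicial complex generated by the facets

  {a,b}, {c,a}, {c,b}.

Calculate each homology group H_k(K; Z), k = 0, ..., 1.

We work with the vertex ordering a < b < c. The simplices of K, each written with vertices in increasing order, are:

  0-simplices (3): a, b, c
  1-simplices (3): ab, ac, bc

giving chain groups C_0 ≅ Z^3, C_1 ≅ Z^3.

∂_1: C_1 → C_0 is given by ∂[p,q] = [q] − [p].
The 3×3 boundary matrix has rank 2 and Smith normal form diag(1,1).

From H_k ≅ ker(∂_k) / im(∂_{k+1}) we obtain:

  H_0: rank C_0 − rank ∂_1 = 3 − 2 = 1, and the invariant factors of ∂_1 are all 1, so H_0 = Z.
  H_1: rank ker ∂_1 − rank ∂_2 = (3 − 2) − 0 = 1, and there is no ∂_2, so H_1 = Z.

H_0 = Z,  H_1 = Z.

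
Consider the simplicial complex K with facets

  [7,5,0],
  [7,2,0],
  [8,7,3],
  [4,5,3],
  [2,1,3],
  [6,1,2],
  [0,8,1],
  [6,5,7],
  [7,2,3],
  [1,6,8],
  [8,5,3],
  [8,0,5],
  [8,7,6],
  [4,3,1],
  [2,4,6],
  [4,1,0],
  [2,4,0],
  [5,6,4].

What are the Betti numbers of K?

Order the vertices as 0 < 1 < 2 < 3 < 4 < 5 < 6 < 7 < 8. Listing each simplex with vertices in this order, K has dimension 2 with simplices:

  0-simplices (9): [0], [1], [2], [3], [4], [5], [6], [7], [8]
  1-simplices (27): (27 of them)
  2-simplices (18): [0,1,4], [0,1,8], [0,2,4], [0,2,7], [0,5,7], [0,5,8], [1,2,3], [1,2,6], [1,3,4], [1,6,8], [2,3,7], [2,4,6], [3,4,5], [3,5,8], [3,7,8], [4,5,6], [5,6,7], [6,7,8]

giving chain groups C_0 ≅ Z^9, C_1 ≅ Z^27, C_2 ≅ Z^18.

Boundary ∂_1: C_1 → C_0 sends each edge [p,q] (with p < q) to q − p.
The resulting 9×27 matrix has rank 8, and its Smith normal form has invariant factors (1,1,1,1,1,1,1,1).

Boundary ∂_2: C_2 → C_1 acts by ∂[p,q,r] = [q,r] − [p,r] + [p,q]. For instance
  ∂[0,5,8] = [5,8] − [0,8] + [0,5],
  ∂[6,7,8] = [7,8] − [6,8] + [6,7].
As a 27×18 matrix over Z this has rank 18, with invariant factors (1,1,1,1,1,1,1,1,1,1,1,1,1,1,1,1,1,2).

Computing H_k = (kernel of ∂_k) / (image of ∂_{k+1}):

  H_0: rank C_0 − rank ∂_1 = 9 − 8 = 1, and the invariant factors of ∂_1 are all 1, so H_0 = Z.
  H_1: rank ker ∂_1 − rank ∂_2 = (27 − 8) − 18 = 1, and ∂_2 has invariant factor 2 > 1, so H_1 = Z ⊕ Z_2.
  H_2: rank ker ∂_2 − rank ∂_3 = (18 − 18) − 0 = 0, and there is no ∂_3, so H_2 = 0.

(K is a triangulation of the Klein bottle.)

Hence the Betti numbers are b_0 = 1, b_1 = 1, b_2 = 0.

b_0 = 1, b_1 = 1, b_2 = 0.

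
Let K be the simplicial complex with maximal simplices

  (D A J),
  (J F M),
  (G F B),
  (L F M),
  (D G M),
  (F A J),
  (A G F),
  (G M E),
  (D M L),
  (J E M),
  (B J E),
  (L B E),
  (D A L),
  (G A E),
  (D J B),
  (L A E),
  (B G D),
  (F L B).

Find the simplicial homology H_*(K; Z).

Take the total order A < B < D < E < F < G < J < L < M on the vertex set. Then K (dimension 2) consists of the simplices:

  0-simplices (9): A, B, D, E, F, G, J, L, M
  1-simplices (27): AD, AE, AF, AG, AJ, AL, BD, BE, BF, BG, BJ, BL, DG, DJ, DL, DM, EG, EJ, EL, EM, FG, FJ, FL, FM, GM, JM, LM
  2-simplices (18): ADJ, ADL, AEG, AEL, AFG, AFJ, BDG, BDJ, BEJ, BEL, BFG, BFL, DGM, DLM, EGM, EJM, FJM, FLM

Hence C_0 ≅ Z^9, C_1 ≅ Z^27, C_2 ≅ Z^18.

Boundary ∂_1: C_1 → C_0 sends each edge [p,q] (with p < q) to q − p.
The resulting 9×27 matrix has rank 8, and its Smith normal form has invariant factors (1,1,1,1,1,1,1,1).

∂_2: C_2 → C_1 acts by ∂[p,q,r] = [q,r] − [p,r] + [p,q]. For instance
  ∂BEL = EL − BL + BE,
  ∂FLM = LM − FM + FL.
As a 27×18 matrix over Z this has rank 17, with invariant factors (1,1,1,1,1,1,1,1,1,1,1,1,1,1,1,1,1).

Now H_k = ker ∂_k / im ∂_{k+1}, so:

  H_0: rank C_0 − rank ∂_1 = 9 − 8 = 1, and the invariant factors of ∂_1 are all 1, so H_0 ≅ Z.
  H_1: rank ker ∂_1 − rank ∂_2 = (27 − 8) − 17 = 2, and the invariant factors of ∂_2 are all 1, so H_1 ≅ Z^2.
  H_2: rank ker ∂_2 − rank ∂_3 = (18 − 17) − 0 = 1, and there is no ∂_3, so H_2 ≅ Z.

H_0 ≅ Z,  H_1 ≅ Z^2,  H_2 ≅ Z.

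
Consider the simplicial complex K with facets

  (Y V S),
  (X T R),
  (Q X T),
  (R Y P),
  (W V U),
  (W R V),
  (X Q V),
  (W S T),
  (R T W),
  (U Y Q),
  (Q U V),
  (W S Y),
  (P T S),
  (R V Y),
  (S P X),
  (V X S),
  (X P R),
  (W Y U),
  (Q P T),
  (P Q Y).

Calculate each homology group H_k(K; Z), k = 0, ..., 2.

Order the vertices as P < Q < R < S < T < U < V < W < X < Y. Listing each simplex with vertices in this order, K has dimension 2 with simplices:

  0-simplices (10): P, Q, R, S, T, U, V, W, X, Y
  1-simplices (30): PQ, PR, PS, PT, PX, PY, QT, QU, QV, QX, QY, RT, RV, RW, RX, RY, ST, SV, SW, SX, SY, TW, TX, UV, UW, UY, VW, VX, VY, WY
  2-simplices (20): PQT, PQY, PRX, PRY, PST, PSX, QTX, QUV, QUY, QVX, RTW, RTX, RVW, RVY, STW, SVX, SVY, SWY, UVW, UWY

so the chain groups are C_0 ≅ Z^10, C_1 ≅ Z^30, C_2 ≅ Z^20.

The boundary map ∂_1: C_1 → C_0 maps an edge to its endpoints' difference, ∂[p,q] = q − p.
This gives a 10×30 integer matrix of rank 9; reducing to Smith normal form yields diagonal entries (1,1,1,1,1,1,1,1,1).

∂_2: C_2 → C_1 maps a triangle to the signed sum of its edges. For instance
  ∂STW = TW − SW + ST,
  ∂SVX = VX − SX + SV.
The 30×20 boundary matrix has rank 20 and Smith normal form diag(1,1,1,1,1,1,1,1,1,1,1,1,1,1,1,1,1,1,1,2).

From H_k ≅ ker(∂_k) / im(∂_{k+1}) we obtain:

  H_0: rank C_0 − rank ∂_1 = 10 − 9 = 1, and the invariant factors of ∂_1 are all 1, so H_0 ≅ Z.
  H_1: rank ker ∂_1 − rank ∂_2 = (30 − 9) − 20 = 1, and ∂_2 has invariant factor 2 > 1, so H_1 ≅ Z ⊕ Z/2Z.
  H_2: rank ker ∂_2 − rank ∂_3 = (20 − 20) − 0 = 0, and there is no ∂_3, so H_2 ≅ 0.

As a check, the Euler characteristic is 10 − 30 + 20 = 0, which agrees with 1 − 1 + 0 = 0.

H_0 = Z,  H_1 = Z ⊕ Z/2Z,  H_2 = 0.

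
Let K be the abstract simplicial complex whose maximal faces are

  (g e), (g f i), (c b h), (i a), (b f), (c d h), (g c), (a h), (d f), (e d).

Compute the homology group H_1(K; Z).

H_1 = Z^4.

K has 9 vertices, 15 edges, 3 triangles.
rank ∂_1 = 8, rank ∂_2 = 3 ⇒ b_1 = 15 − 8 − 3 = 4; all invariant factors of ∂_2 are 1 so no torsion. So H_1 = Z^4.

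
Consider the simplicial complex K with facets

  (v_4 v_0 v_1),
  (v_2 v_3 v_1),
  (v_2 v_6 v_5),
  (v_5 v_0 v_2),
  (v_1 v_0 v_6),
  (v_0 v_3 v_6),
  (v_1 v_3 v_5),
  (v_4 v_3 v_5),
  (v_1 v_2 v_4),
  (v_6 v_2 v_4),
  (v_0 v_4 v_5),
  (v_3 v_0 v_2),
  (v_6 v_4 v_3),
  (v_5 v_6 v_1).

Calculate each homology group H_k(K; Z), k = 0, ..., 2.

H_0 ≅ Z,  H_1 ≅ Z^2,  H_2 ≅ Z.

Order the vertices as v_0 < v_1 < v_2 < v_3 < v_4 < v_5 < v_6. Listing each simplex with vertices in this order, K has dimension 2 with simplices:

  0-simplices (7): [v_0], [v_1], [v_2], [v_3], [v_4], [v_5], [v_6]
  1-simplices (21): (21 of them)
  2-simplices (14): (14 of them)

so the chain groups are C_0 ≅ Z^7, C_1 ≅ Z^21, C_2 ≅ Z^14.

∂_1: C_1 → C_0 sends each edge [p,q] (with p < q) to q − p. For instance
  ∂[v_5,v_6] = [v_6] − [v_5].
The 7×21 boundary matrix has rank 6 and Smith normal form diag(1,1,1,1,1,1).

The boundary map ∂_2: C_2 → C_1 maps a triangle to the signed sum of its edges. For instance
  ∂[v_2,v_4,v_6] = [v_4,v_6] − [v_2,v_6] + [v_2,v_4],
  ∂[v_1,v_2,v_4] = [v_2,v_4] − [v_1,v_4] + [v_1,v_2].
This gives a 21×14 integer matrix of rank 13; reducing to Smith normal form yields diagonal entries (1,1,1,1,1,1,1,1,1,1,1,1,1).

Reading off H_k = ker ∂_k / im ∂_{k+1}:

  H_0: rank C_0 − rank ∂_1 = 7 − 6 = 1, and the invariant factors of ∂_1 are all 1, so H_0 ≅ Z.
  H_1: rank ker ∂_1 − rank ∂_2 = (21 − 6) − 13 = 2, and the invariant factors of ∂_2 are all 1, so H_1 ≅ Z^2.
  H_2: rank ker ∂_2 − rank ∂_3 = (14 − 13) − 0 = 1, and there is no ∂_3, so H_2 ≅ Z.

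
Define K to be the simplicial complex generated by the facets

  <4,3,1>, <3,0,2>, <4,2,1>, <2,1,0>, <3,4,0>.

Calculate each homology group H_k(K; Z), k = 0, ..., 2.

H_0 = Z,  H_1 = Z,  H_2 = 0.

Take the total order 0 < 1 < 2 < 3 < 4 on the vertex set. Then K (dimension 2) consists of the simplices:

  0-simplices (5): [0], [1], [2], [3], [4]
  1-simplices (10): [0,1], [0,2], [0,3], [0,4], [1,2], [1,3], [1,4], [2,3], [2,4], [3,4]
  2-simplices (5): [0,1,2], [0,2,3], [0,3,4], [1,2,4], [1,3,4]

giving chain groups C_0 ≅ Z^5, C_1 ≅ Z^10, C_2 ≅ Z^5.

The boundary map ∂_1: C_1 → C_0 sends each edge [p,q] (with p < q) to q − p. For instance
  ∂[1,3] = [3] − [1].
The 5×10 boundary matrix has rank 4 and Smith normal form diag(1,1,1,1).

The boundary map ∂_2: C_2 → C_1 maps a triangle to the signed sum of its edges. For instance
  ∂[1,2,4] = [2,4] − [1,4] + [1,2],
  ∂[0,1,2] = [1,2] − [0,2] + [0,1].
This gives a 10×5 integer matrix of rank 5; reducing to Smith normal form yields diagonal entries (1,1,1,1,1).

From H_k ≅ ker(∂_k) / im(∂_{k+1}) we obtain:

  H_0: rank C_0 − rank ∂_1 = 5 − 4 = 1, and the invariant factors of ∂_1 are all 1, so H_0 ≅ Z.
  H_1: rank ker ∂_1 − rank ∂_2 = (10 − 4) − 5 = 1, and the invariant factors of ∂_2 are all 1, so H_1 ≅ Z.
  H_2: rank ker ∂_2 − rank ∂_3 = (5 − 5) − 0 = 0, and there is no ∂_3, so H_2 ≅ 0.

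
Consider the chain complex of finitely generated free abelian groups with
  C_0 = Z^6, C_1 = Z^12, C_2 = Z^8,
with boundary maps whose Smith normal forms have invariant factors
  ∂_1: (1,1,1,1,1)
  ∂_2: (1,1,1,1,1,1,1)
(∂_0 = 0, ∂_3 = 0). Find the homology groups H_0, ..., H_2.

H_0: b_0 = 6 − 0 − 5 = 1; torsion from ∂_1 factors > 1: none. So H_0 = Z.
H_1: b_1 = 12 − 5 − 7 = 0; torsion from ∂_2 factors > 1: none. So H_1 = 0.
H_2: b_2 = 8 − 7 − 0 = 1; torsion from ∂_3 factors > 1: none. So H_2 = Z.

H_0 = Z,  H_1 = 0,  H_2 = Z.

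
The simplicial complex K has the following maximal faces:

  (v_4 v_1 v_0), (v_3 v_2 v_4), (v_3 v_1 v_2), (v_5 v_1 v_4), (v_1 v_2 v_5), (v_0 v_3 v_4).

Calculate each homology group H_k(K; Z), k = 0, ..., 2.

K has 6 vertices, 12 edges, 6 triangles.
rank ∂_0 = 0, rank ∂_1 = 5 ⇒ b_0 = 6 − 0 − 5 = 1; all invariant factors of ∂_1 are 1 so no torsion. So H_0 = Z.
rank ∂_1 = 5, rank ∂_2 = 6 ⇒ b_1 = 12 − 5 − 6 = 1; all invariant factors of ∂_2 are 1 so no torsion. So H_1 = Z.
rank ∂_2 = 6, rank ∂_3 = 0 ⇒ b_2 = 6 − 6 − 0 = 0. So H_2 = 0.

H_0 = Z,  H_1 = Z,  H_2 = 0.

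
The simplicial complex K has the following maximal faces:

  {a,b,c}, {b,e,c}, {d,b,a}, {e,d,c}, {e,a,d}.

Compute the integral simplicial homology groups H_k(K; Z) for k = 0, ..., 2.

H_0 = Z,  H_1 = Z,  H_2 = 0.

Order the vertices as a < b < c < d < e. Listing each simplex with vertices in this order, K has dimension 2 with simplices:

  0-simplices (5): a, b, c, d, e
  1-simplices (10): ab, ac, ad, ae, bc, bd, be, cd, ce, de
  2-simplices (5): abc, abd, ade, bce, cde

giving chain groups C_0 ≅ Z^5, C_1 ≅ Z^10, C_2 ≅ Z^5.

The boundary map ∂_1: C_1 → C_0 maps an edge to its endpoints' difference, ∂[p,q] = q − p. For instance
  ∂bd = d − b.
The 5×10 boundary matrix has rank 4 and Smith normal form diag(1,1,1,1).

The boundary map ∂_2: C_2 → C_1 acts by ∂[p,q,r] = [q,r] − [p,r] + [p,q]. For instance
  ∂cde = de − ce + cd,
  ∂bce = ce − be + bc.
The 10×5 boundary matrix has rank 5 and Smith normal form diag(1,1,1,1,1).

Computing H_k = (kernel of ∂_k) / (image of ∂_{k+1}):

  H_0: rank C_0 − rank ∂_1 = 5 − 4 = 1, and the invariant factors of ∂_1 are all 1, so H_0 = Z.
  H_1: rank ker ∂_1 − rank ∂_2 = (10 − 4) − 5 = 1, and the invariant factors of ∂_2 are all 1, so H_1 = Z.
  H_2: rank ker ∂_2 − rank ∂_3 = (5 − 5) − 0 = 0, and there is no ∂_3, so H_2 = 0.

As a check, the Euler characteristic is 5 − 10 + 5 = 0, which agrees with 1 − 1 + 0 = 0.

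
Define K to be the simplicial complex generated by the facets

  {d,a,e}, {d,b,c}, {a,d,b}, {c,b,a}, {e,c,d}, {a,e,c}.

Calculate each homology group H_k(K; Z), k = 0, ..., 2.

Fix the vertex order a < b < c < d < e and write every simplex with vertices in increasing order. Then dim K = 2 and the simplices of K are:

  0-simplices (5): a, b, c, d, e
  1-simplices (9): ab, ac, ad, ae, bc, bd, cd, ce, de
  2-simplices (6): abc, abd, ace, ade, bcd, cde

giving chain groups C_0 ≅ Z^5, C_1 ≅ Z^9, C_2 ≅ Z^6.

Boundary ∂_1: C_1 → C_0 maps an edge to its endpoints' difference, ∂[p,q] = q − p. For instance
  ∂ad = d − a.
As a 5×9 matrix over Z this has rank 4, with invariant factors (1,1,1,1).

Boundary ∂_2: C_2 → C_1 sends each 2-simplex [p,q,r] to [q,r] − [p,r] + [p,q]. For instance
  ∂bcd = cd − bd + bc,
  ∂abc = bc − ac + ab.
As a 9×6 matrix over Z this has rank 5, with invariant factors (1,1,1,1,1).

From H_k ≅ ker(∂_k) / im(∂_{k+1}) we obtain:

  H_0: rank C_0 − rank ∂_1 = 5 − 4 = 1, and the invariant factors of ∂_1 are all 1, so H_0 ≅ Z.
  H_1: rank ker ∂_1 − rank ∂_2 = (9 − 4) − 5 = 0, and the invariant factors of ∂_2 are all 1, so H_1 ≅ 0.
  H_2: rank ker ∂_2 − rank ∂_3 = (6 − 5) − 0 = 1, and there is no ∂_3, so H_2 ≅ Z.

As a check, the Euler characteristic is 5 − 9 + 6 = 2, which agrees with 1 − 0 + 1 = 2.

H_0 ≅ Z,  H_1 = 0,  H_2 ≅ Z.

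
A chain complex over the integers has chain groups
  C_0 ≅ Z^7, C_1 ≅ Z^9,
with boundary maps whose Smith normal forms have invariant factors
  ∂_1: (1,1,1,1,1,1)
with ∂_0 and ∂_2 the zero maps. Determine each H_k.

H_0 ≅ Z,  H_1 ≅ Z^3.

H_0: b_0 = 7 − 0 − 6 = 1; torsion from ∂_1 factors > 1: none. So H_0 ≅ Z.
H_1: b_1 = 9 − 6 − 0 = 3; torsion from ∂_2 factors > 1: none. So H_1 ≅ Z^3.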